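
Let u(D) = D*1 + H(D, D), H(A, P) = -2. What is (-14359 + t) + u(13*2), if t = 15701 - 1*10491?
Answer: -9125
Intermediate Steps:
t = 5210 (t = 15701 - 10491 = 5210)
u(D) = -2 + D (u(D) = D*1 - 2 = D - 2 = -2 + D)
(-14359 + t) + u(13*2) = (-14359 + 5210) + (-2 + 13*2) = -9149 + (-2 + 26) = -9149 + 24 = -9125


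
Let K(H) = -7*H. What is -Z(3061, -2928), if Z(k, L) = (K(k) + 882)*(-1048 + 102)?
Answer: -19435570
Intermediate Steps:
Z(k, L) = -834372 + 6622*k (Z(k, L) = (-7*k + 882)*(-1048 + 102) = (882 - 7*k)*(-946) = -834372 + 6622*k)
-Z(3061, -2928) = -(-834372 + 6622*3061) = -(-834372 + 20269942) = -1*19435570 = -19435570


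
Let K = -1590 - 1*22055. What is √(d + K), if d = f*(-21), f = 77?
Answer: I*√25262 ≈ 158.94*I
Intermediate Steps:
d = -1617 (d = 77*(-21) = -1617)
K = -23645 (K = -1590 - 22055 = -23645)
√(d + K) = √(-1617 - 23645) = √(-25262) = I*√25262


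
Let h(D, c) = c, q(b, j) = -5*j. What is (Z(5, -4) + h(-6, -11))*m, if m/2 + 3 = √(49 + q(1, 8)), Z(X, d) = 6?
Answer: 0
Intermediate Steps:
m = 0 (m = -6 + 2*√(49 - 5*8) = -6 + 2*√(49 - 40) = -6 + 2*√9 = -6 + 2*3 = -6 + 6 = 0)
(Z(5, -4) + h(-6, -11))*m = (6 - 11)*0 = -5*0 = 0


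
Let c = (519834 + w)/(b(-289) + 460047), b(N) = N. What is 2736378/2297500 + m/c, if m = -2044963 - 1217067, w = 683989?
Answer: -1722829719507688453/1382891671250 ≈ -1.2458e+6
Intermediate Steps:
m = -3262030
c = 1203823/459758 (c = (519834 + 683989)/(-289 + 460047) = 1203823/459758 ≈ 2.6184)
2736378/2297500 + m/c = 2736378/2297500 - 3262030/1203823/459758 = 2736378*(1/2297500) - 3262030*459758/1203823 = 1368189/1148750 - 1499744388740/1203823 = -1722829719507688453/1382891671250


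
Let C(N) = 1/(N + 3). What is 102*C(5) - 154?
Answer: -565/4 ≈ -141.25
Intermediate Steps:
C(N) = 1/(3 + N)
102*C(5) - 154 = 102/(3 + 5) - 154 = 102/8 - 154 = 102*(⅛) - 154 = 51/4 - 154 = -565/4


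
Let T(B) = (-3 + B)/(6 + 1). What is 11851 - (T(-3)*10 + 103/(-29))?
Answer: 2408214/203 ≈ 11863.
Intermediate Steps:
T(B) = -3/7 + B/7 (T(B) = (-3 + B)/7 = (-3 + B)*(1/7) = -3/7 + B/7)
11851 - (T(-3)*10 + 103/(-29)) = 11851 - ((-3/7 + (1/7)*(-3))*10 + 103/(-29)) = 11851 - ((-3/7 - 3/7)*10 + 103*(-1/29)) = 11851 - (-6/7*10 - 103/29) = 11851 - (-60/7 - 103/29) = 11851 - 1*(-2461/203) = 11851 + 2461/203 = 2408214/203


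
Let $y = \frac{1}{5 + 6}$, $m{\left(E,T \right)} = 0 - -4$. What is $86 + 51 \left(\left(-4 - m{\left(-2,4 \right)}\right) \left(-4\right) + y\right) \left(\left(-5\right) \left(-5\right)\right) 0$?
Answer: $86$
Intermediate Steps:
$m{\left(E,T \right)} = 4$ ($m{\left(E,T \right)} = 0 + 4 = 4$)
$y = \frac{1}{11} \approx 0.090909$
$86 + 51 \left(\left(-4 - m{\left(-2,4 \right)}\right) \left(-4\right) + y\right) \left(\left(-5\right) \left(-5\right)\right) 0 = 86 + 51 \left(\left(-4 - 4\right) \left(-4\right) + \frac{1}{11}\right) \left(\left(-5\right) \left(-5\right)\right) 0 = 86 + 51 \left(\left(-4 - 4\right) \left(-4\right) + \frac{1}{11}\right) 25 \cdot 0 = 86 + 51 \left(\left(-8\right) \left(-4\right) + \frac{1}{11}\right) 25 \cdot 0 = 86 + 51 \left(32 + \frac{1}{11}\right) 25 \cdot 0 = 86 + 51 \cdot \frac{353}{11} \cdot 25 \cdot 0 = 86 + 51 \cdot \frac{8825}{11} \cdot 0 = 86 + 51 \cdot 0 = 86 + 0 = 86$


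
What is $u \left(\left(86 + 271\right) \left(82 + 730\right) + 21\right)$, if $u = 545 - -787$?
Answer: $386153460$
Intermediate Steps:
$u = 1332$ ($u = 545 + 787 = 1332$)
$u \left(\left(86 + 271\right) \left(82 + 730\right) + 21\right) = 1332 \left(\left(86 + 271\right) \left(82 + 730\right) + 21\right) = 1332 \left(357 \cdot 812 + 21\right) = 1332 \left(289884 + 21\right) = 1332 \cdot 289905 = 386153460$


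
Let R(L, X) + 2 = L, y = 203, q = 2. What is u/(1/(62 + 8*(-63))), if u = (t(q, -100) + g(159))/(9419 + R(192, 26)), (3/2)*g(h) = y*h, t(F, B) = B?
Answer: -9466756/9609 ≈ -985.20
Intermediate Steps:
R(L, X) = -2 + L
g(h) = 406*h/3 (g(h) = 2*(203*h)/3 = 406*h/3)
u = 21418/9609 (u = (-100 + (406/3)*159)/(9419 + (-2 + 192)) = (-100 + 21518)/(9419 + 190) = 21418/9609 ≈ 2.2290)
u/(1/(62 + 8*(-63))) = 21418/(9609*(1/(62 + 8*(-63)))) = 21418/(9609*(1/(62 - 504))) = 21418/(9609*(1/(-442))) = 21418/(9609*(-1/442)) = (21418/9609)*(-442) = -9466756/9609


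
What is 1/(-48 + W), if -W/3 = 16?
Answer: -1/96 ≈ -0.010417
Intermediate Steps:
W = -48 (W = -3*16 = -48)
1/(-48 + W) = 1/(-48 - 48) = 1/(-96) = -1/96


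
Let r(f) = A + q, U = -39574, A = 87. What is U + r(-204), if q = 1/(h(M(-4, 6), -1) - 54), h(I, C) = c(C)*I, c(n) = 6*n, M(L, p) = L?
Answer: -1184611/30 ≈ -39487.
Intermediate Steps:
h(I, C) = 6*C*I (h(I, C) = (6*C)*I = 6*C*I)
q = -1/30 (q = 1/(6*(-1)*(-4) - 54) = 1/(24 - 54) = 1/(-30) = -1/30 ≈ -0.033333)
r(f) = 2609/30 (r(f) = 87 - 1/30 = 2609/30)
U + r(-204) = -39574 + 2609/30 = -1184611/30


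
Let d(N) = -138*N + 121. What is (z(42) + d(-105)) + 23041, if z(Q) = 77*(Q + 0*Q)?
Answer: 40886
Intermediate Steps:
z(Q) = 77*Q (z(Q) = 77*(Q + 0) = 77*Q)
d(N) = 121 - 138*N
(z(42) + d(-105)) + 23041 = (77*42 + (121 - 138*(-105))) + 23041 = (3234 + (121 + 14490)) + 23041 = (3234 + 14611) + 23041 = 17845 + 23041 = 40886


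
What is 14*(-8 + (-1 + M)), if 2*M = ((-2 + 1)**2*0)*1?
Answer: -126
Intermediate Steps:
M = 0 (M = (((-2 + 1)**2*0)*1)/2 = (((-1)**2*0)*1)/2 = ((1*0)*1)/2 = (0*1)/2 = (1/2)*0 = 0)
14*(-8 + (-1 + M)) = 14*(-8 + (-1 + 0)) = 14*(-8 - 1) = 14*(-9) = -126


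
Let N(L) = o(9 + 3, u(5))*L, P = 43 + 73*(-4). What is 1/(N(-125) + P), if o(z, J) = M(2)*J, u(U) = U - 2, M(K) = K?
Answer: -1/999 ≈ -0.0010010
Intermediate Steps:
P = -249 (P = 43 - 292 = -249)
u(U) = -2 + U
o(z, J) = 2*J
N(L) = 6*L (N(L) = (2*(-2 + 5))*L = (2*3)*L = 6*L)
1/(N(-125) + P) = 1/(6*(-125) - 249) = 1/(-750 - 249) = 1/(-999) = -1/999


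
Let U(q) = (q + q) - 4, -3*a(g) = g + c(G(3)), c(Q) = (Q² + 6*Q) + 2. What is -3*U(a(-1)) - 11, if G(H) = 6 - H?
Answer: 57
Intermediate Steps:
c(Q) = 2 + Q² + 6*Q
a(g) = -29/3 - g/3 (a(g) = -(g + (2 + (6 - 1*3)² + 6*(6 - 1*3)))/3 = -(g + (2 + (6 - 3)² + 6*(6 - 3)))/3 = -(g + (2 + 3² + 6*3))/3 = -(g + (2 + 9 + 18))/3 = -(g + 29)/3 = -(29 + g)/3 = -29/3 - g/3)
U(q) = -4 + 2*q (U(q) = 2*q - 4 = -4 + 2*q)
-3*U(a(-1)) - 11 = -3*(-4 + 2*(-29/3 - ⅓*(-1))) - 11 = -3*(-4 + 2*(-29/3 + ⅓)) - 11 = -3*(-4 + 2*(-28/3)) - 11 = -3*(-4 - 56/3) - 11 = -3*(-68/3) - 11 = 68 - 11 = 57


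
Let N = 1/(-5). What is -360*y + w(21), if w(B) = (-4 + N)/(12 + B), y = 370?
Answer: -7326007/55 ≈ -1.3320e+5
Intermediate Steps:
N = -1/5 ≈ -0.20000
w(B) = -21/(5*(12 + B)) (w(B) = (-4 - 1/5)/(12 + B) = -21/(5*(12 + B)))
-360*y + w(21) = -360*370 - 21/(60 + 5*21) = -133200 - 21/(60 + 105) = -133200 - 21/165 = -133200 - 21*1/165 = -133200 - 7/55 = -7326007/55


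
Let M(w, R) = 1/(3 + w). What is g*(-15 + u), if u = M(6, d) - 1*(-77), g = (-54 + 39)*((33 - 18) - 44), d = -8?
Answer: 81055/3 ≈ 27018.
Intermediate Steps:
g = 435 (g = -15*(15 - 44) = -15*(-29) = 435)
u = 694/9 (u = 1/(3 + 6) - 1*(-77) = 1/9 + 77 = ⅑ + 77 = 694/9 ≈ 77.111)
g*(-15 + u) = 435*(-15 + 694/9) = 435*(559/9) = 81055/3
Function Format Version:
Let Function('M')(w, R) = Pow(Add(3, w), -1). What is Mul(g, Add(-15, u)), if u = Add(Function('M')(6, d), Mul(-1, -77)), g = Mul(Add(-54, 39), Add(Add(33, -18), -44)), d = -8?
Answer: Rational(81055, 3) ≈ 27018.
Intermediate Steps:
g = 435 (g = Mul(-15, Add(15, -44)) = Mul(-15, -29) = 435)
u = Rational(694, 9) (u = Add(Pow(Add(3, 6), -1), Mul(-1, -77)) = Add(Pow(9, -1), 77) = Add(Rational(1, 9), 77) = Rational(694, 9) ≈ 77.111)
Mul(g, Add(-15, u)) = Mul(435, Add(-15, Rational(694, 9))) = Mul(435, Rational(559, 9)) = Rational(81055, 3)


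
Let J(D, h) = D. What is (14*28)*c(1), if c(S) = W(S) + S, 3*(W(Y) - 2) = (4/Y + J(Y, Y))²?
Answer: 13328/3 ≈ 4442.7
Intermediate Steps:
W(Y) = 2 + (Y + 4/Y)²/3 (W(Y) = 2 + (4/Y + Y)²/3 = 2 + (Y + 4/Y)²/3)
c(S) = S + (16 + S⁴ + 14*S²)/(3*S²) (c(S) = (16 + S⁴ + 14*S²)/(3*S²) + S = S + (16 + S⁴ + 14*S²)/(3*S²))
(14*28)*c(1) = (14*28)*(2 + 1 + (⅓)*(4 + 1²)²/1²) = 392*(2 + 1 + (⅓)*1*(4 + 1)²) = 392*(2 + 1 + (⅓)*1*5²) = 392*(2 + 1 + (⅓)*1*25) = 392*(2 + 1 + 25/3) = 392*(34/3) = 13328/3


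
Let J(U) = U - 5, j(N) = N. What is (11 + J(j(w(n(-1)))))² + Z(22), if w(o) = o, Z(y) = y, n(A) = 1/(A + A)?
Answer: 209/4 ≈ 52.250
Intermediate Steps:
n(A) = 1/(2*A)
J(U) = -5 + U
(11 + J(j(w(n(-1)))))² + Z(22) = (11 + (-5 + (½)/(-1)))² + 22 = (11 + (-5 + (½)*(-1)))² + 22 = (11 + (-5 - ½))² + 22 = (11 - 11/2)² + 22 = (11/2)² + 22 = 121/4 + 22 = 209/4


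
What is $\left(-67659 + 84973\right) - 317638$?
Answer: $-300324$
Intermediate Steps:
$\left(-67659 + 84973\right) - 317638 = 17314 - 317638 = -300324$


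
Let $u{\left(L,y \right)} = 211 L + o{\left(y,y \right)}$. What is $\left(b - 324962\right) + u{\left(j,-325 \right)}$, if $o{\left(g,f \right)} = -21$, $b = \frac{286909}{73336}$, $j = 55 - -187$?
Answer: $- \frac{20087983547}{73336} \approx -2.7392 \cdot 10^{5}$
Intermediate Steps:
$j = 242$ ($j = 55 + 187 = 242$)
$b = \frac{286909}{73336}$ ($b = 286909 \cdot \frac{1}{73336} = \frac{286909}{73336} \approx 3.9123$)
$u{\left(L,y \right)} = -21 + 211 L$ ($u{\left(L,y \right)} = 211 L - 21 = -21 + 211 L$)
$\left(b - 324962\right) + u{\left(j,-325 \right)} = \left(\frac{286909}{73336} - 324962\right) + \left(-21 + 211 \cdot 242\right) = - \frac{23831126323}{73336} + \left(-21 + 51062\right) = - \frac{23831126323}{73336} + 51041 = - \frac{20087983547}{73336}$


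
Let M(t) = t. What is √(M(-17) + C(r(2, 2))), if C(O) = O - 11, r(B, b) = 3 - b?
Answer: 3*I*√3 ≈ 5.1962*I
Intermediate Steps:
C(O) = -11 + O
√(M(-17) + C(r(2, 2))) = √(-17 + (-11 + (3 - 1*2))) = √(-17 + (-11 + (3 - 2))) = √(-17 + (-11 + 1)) = √(-17 - 10) = √(-27) = 3*I*√3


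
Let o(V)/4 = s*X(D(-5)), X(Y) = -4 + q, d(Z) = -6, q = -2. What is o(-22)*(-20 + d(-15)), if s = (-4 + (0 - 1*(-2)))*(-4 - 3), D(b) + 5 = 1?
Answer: 8736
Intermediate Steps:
D(b) = -4 (D(b) = -5 + 1 = -4)
X(Y) = -6 (X(Y) = -4 - 2 = -6)
s = 14 (s = (-4 + (0 + 2))*(-7) = (-4 + 2)*(-7) = -2*(-7) = 14)
o(V) = -336 (o(V) = 4*(14*(-6)) = 4*(-84) = -336)
o(-22)*(-20 + d(-15)) = -336*(-20 - 6) = -336*(-26) = 8736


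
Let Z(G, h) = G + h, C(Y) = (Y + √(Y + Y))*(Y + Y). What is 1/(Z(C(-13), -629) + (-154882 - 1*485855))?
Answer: I/(2*(-320514*I + 13*√26)) ≈ -1.56e-6 + 3.2263e-10*I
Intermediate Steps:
C(Y) = 2*Y*(Y + √2*√Y) (C(Y) = (Y + √(2*Y))*(2*Y) = (Y + √2*√Y)*(2*Y) = 2*Y*(Y + √2*√Y))
1/(Z(C(-13), -629) + (-154882 - 1*485855)) = 1/(((2*(-13)² + 2*√2*(-13)^(3/2)) - 629) + (-154882 - 1*485855)) = 1/(((2*169 + 2*√2*(-13*I*√13)) - 629) + (-154882 - 485855)) = 1/(((338 - 26*I*√26) - 629) - 640737) = 1/((-291 - 26*I*√26) - 640737) = 1/(-641028 - 26*I*√26)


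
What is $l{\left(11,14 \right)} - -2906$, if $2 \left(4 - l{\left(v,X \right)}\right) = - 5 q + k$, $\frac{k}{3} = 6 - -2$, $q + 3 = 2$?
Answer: $\frac{5791}{2} \approx 2895.5$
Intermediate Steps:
$q = -1$ ($q = -3 + 2 = -1$)
$k = 24$ ($k = 3 \left(6 - -2\right) = 3 \left(6 + 2\right) = 3 \cdot 8 = 24$)
$l{\left(v,X \right)} = - \frac{21}{2}$ ($l{\left(v,X \right)} = 4 - \frac{\left(-5\right) \left(-1\right) + 24}{2} = 4 - \frac{5 + 24}{2} = 4 - \frac{29}{2} = - \frac{21}{2}$)
$l{\left(11,14 \right)} - -2906 = - \frac{21}{2} - -2906 = - \frac{21}{2} + 2906 = \frac{5791}{2}$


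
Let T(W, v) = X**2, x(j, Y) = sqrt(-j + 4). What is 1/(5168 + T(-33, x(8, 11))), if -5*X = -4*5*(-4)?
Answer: 1/5424 ≈ 0.00018437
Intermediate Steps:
X = -16 (X = -(-4*5)*(-4)/5 = -(-4)*(-4) = -1/5*80 = -16)
x(j, Y) = sqrt(4 - j)
T(W, v) = 256 (T(W, v) = (-16)**2 = 256)
1/(5168 + T(-33, x(8, 11))) = 1/(5168 + 256) = 1/5424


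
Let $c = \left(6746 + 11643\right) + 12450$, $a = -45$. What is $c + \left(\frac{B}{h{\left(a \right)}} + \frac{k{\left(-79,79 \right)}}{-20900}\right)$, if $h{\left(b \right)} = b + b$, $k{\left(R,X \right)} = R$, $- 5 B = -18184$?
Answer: $\frac{5793215699}{188100} \approx 30799.0$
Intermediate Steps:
$B = \frac{18184}{5}$ ($B = \left(- \frac{1}{5}\right) \left(-18184\right) = \frac{18184}{5} \approx 3636.8$)
$h{\left(b \right)} = 2 b$
$c = 30839$ ($c = 18389 + 12450 = 30839$)
$c + \left(\frac{B}{h{\left(a \right)}} + \frac{k{\left(-79,79 \right)}}{-20900}\right) = 30839 + \left(\frac{18184}{5 \cdot 2 \left(-45\right)} - \frac{79}{-20900}\right) = 30839 + \left(\frac{18184}{5 \left(-90\right)} - - \frac{79}{20900}\right) = 30839 + \left(\frac{18184}{5} \left(- \frac{1}{90}\right) + \frac{79}{20900}\right) = 30839 + \left(- \frac{9092}{225} + \frac{79}{20900}\right) = 30839 - \frac{7600201}{188100} = \frac{5793215699}{188100}$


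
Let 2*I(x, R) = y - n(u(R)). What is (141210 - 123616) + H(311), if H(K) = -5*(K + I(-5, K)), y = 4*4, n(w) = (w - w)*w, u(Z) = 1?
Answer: 15999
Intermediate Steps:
n(w) = 0 (n(w) = 0*w = 0)
y = 16
I(x, R) = 8 (I(x, R) = (16 - 1*0)/2 = (16 + 0)/2 = (½)*16 = 8)
H(K) = -40 - 5*K (H(K) = -5*(K + 8) = -5*(8 + K) = -40 - 5*K)
(141210 - 123616) + H(311) = (141210 - 123616) + (-40 - 5*311) = 17594 + (-40 - 1555) = 17594 - 1595 = 15999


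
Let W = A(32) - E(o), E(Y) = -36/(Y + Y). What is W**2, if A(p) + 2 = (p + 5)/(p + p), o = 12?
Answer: 25/4096 ≈ 0.0061035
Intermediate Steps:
E(Y) = -18/Y (E(Y) = -36*1/(2*Y) = -18/Y)
A(p) = -2 + (5 + p)/(2*p) (A(p) = -2 + (p + 5)/(p + p) = -2 + (5 + p)/((2*p)) = -2 + (5 + p)*(1/(2*p)) = -2 + (5 + p)/(2*p))
W = 5/64 (W = (1/2)*(5 - 3*32)/32 - (-18)/12 = (1/2)*(1/32)*(5 - 96) - (-18)/12 = (1/2)*(1/32)*(-91) - 1*(-3/2) = -91/64 + 3/2 = 5/64 ≈ 0.078125)
W**2 = (5/64)**2 = 25/4096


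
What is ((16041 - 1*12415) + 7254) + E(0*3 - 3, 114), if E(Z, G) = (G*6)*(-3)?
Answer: 8828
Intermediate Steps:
E(Z, G) = -18*G (E(Z, G) = (6*G)*(-3) = -18*G)
((16041 - 1*12415) + 7254) + E(0*3 - 3, 114) = ((16041 - 1*12415) + 7254) - 18*114 = ((16041 - 12415) + 7254) - 2052 = (3626 + 7254) - 2052 = 10880 - 2052 = 8828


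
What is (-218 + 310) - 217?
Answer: -125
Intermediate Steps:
(-218 + 310) - 217 = 92 - 217 = -125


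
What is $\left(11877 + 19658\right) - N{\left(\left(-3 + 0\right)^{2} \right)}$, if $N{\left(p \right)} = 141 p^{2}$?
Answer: $20114$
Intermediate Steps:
$\left(11877 + 19658\right) - N{\left(\left(-3 + 0\right)^{2} \right)} = \left(11877 + 19658\right) - 141 \left(\left(-3 + 0\right)^{2}\right)^{2} = 31535 - 141 \left(\left(-3\right)^{2}\right)^{2} = 31535 - 141 \cdot 9^{2} = 31535 - 141 \cdot 81 = 31535 - 11421 = 20114$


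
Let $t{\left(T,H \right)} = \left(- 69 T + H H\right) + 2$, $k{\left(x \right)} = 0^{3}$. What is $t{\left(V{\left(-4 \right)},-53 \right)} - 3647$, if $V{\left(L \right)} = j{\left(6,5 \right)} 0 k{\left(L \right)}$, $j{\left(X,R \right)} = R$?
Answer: $-836$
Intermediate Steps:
$k{\left(x \right)} = 0$
$V{\left(L \right)} = 0$ ($V{\left(L \right)} = 5 \cdot 0 \cdot 0 = 0 \cdot 0 = 0$)
$t{\left(T,H \right)} = 2 + H^{2} - 69 T$ ($t{\left(T,H \right)} = \left(- 69 T + H^{2}\right) + 2 = \left(H^{2} - 69 T\right) + 2 = 2 + H^{2} - 69 T$)
$t{\left(V{\left(-4 \right)},-53 \right)} - 3647 = \left(2 + \left(-53\right)^{2} - 0\right) - 3647 = \left(2 + 2809 + 0\right) - 3647 = 2811 - 3647 = -836$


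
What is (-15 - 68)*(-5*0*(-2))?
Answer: 0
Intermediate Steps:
(-15 - 68)*(-5*0*(-2)) = -0*(-2) = -83*0 = 0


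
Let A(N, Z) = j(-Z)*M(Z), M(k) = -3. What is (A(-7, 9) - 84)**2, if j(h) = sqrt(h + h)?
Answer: 6894 + 1512*I*sqrt(2) ≈ 6894.0 + 2138.3*I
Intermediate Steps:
j(h) = sqrt(2)*sqrt(h) (j(h) = sqrt(2*h) = sqrt(2)*sqrt(h))
A(N, Z) = -3*sqrt(2)*sqrt(-Z) (A(N, Z) = (sqrt(2)*sqrt(-Z))*(-3) = -3*sqrt(2)*sqrt(-Z))
(A(-7, 9) - 84)**2 = (-3*sqrt(2)*sqrt(-1*9) - 84)**2 = (-3*sqrt(2)*sqrt(-9) - 84)**2 = (-3*sqrt(2)*3*I - 84)**2 = (-9*I*sqrt(2) - 84)**2 = (-84 - 9*I*sqrt(2))**2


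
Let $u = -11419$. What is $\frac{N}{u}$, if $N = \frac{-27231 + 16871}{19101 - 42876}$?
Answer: $- \frac{2072}{54297345} \approx -3.816 \cdot 10^{-5}$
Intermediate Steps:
$N = \frac{2072}{4755}$ ($N = - \frac{10360}{-23775} = \left(-10360\right) \left(- \frac{1}{23775}\right) = \frac{2072}{4755} \approx 0.43575$)
$\frac{N}{u} = \frac{2072}{4755 \left(-11419\right)} = \frac{2072}{4755} \left(- \frac{1}{11419}\right) = - \frac{2072}{54297345}$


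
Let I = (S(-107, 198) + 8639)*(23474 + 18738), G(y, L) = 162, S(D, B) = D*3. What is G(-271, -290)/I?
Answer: 81/175559708 ≈ 4.6138e-7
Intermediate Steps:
S(D, B) = 3*D
I = 351119416 (I = (3*(-107) + 8639)*(23474 + 18738) = (-321 + 8639)*42212 = 8318*42212 = 351119416)
G(-271, -290)/I = 162/351119416 = 162*(1/351119416) = 81/175559708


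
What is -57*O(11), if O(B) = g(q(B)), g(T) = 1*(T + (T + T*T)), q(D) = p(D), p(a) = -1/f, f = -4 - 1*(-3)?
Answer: -171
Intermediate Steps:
f = -1 (f = -4 + 3 = -1)
p(a) = 1 (p(a) = -1/(-1) = -1*(-1) = 1)
q(D) = 1
g(T) = T² + 2*T (g(T) = 1*(T + (T + T²)) = 1*(T² + 2*T) = T² + 2*T)
O(B) = 3 (O(B) = 1*(2 + 1) = 1*3 = 3)
-57*O(11) = -57*3 = -171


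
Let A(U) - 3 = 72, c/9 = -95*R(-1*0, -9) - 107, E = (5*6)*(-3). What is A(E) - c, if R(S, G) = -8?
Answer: -5802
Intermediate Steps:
E = -90 (E = 30*(-3) = -90)
c = 5877 (c = 9*(-95*(-8) - 107) = 9*(760 - 107) = 9*653 = 5877)
A(U) = 75 (A(U) = 3 + 72 = 75)
A(E) - c = 75 - 1*5877 = 75 - 5877 = -5802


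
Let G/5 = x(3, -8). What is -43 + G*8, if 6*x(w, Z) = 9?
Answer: 17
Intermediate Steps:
x(w, Z) = 3/2 (x(w, Z) = (⅙)*9 = 3/2)
G = 15/2 (G = 5*(3/2) = 15/2 ≈ 7.5000)
-43 + G*8 = -43 + (15/2)*8 = -43 + 60 = 17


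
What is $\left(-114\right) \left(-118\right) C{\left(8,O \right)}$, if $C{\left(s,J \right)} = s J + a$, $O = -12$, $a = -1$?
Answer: $-1304844$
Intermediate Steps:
$C{\left(s,J \right)} = -1 + J s$ ($C{\left(s,J \right)} = s J - 1 = J s - 1 = -1 + J s$)
$\left(-114\right) \left(-118\right) C{\left(8,O \right)} = \left(-114\right) \left(-118\right) \left(-1 - 96\right) = 13452 \left(-1 - 96\right) = 13452 \left(-97\right) = -1304844$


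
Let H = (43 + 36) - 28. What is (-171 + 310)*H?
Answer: 7089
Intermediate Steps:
H = 51 (H = 79 - 28 = 51)
(-171 + 310)*H = (-171 + 310)*51 = 139*51 = 7089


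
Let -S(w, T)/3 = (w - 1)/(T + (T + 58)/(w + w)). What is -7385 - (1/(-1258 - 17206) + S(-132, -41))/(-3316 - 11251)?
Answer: -21533558027808825/2915850519008 ≈ -7385.0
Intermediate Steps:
S(w, T) = -3*(-1 + w)/(T + (58 + T)/(2*w)) (S(w, T) = -3*(w - 1)/(T + (T + 58)/(w + w)) = -3*(-1 + w)/(T + (58 + T)/((2*w))) = -3*(-1 + w)/(T + (58 + T)*(1/(2*w))) = -3*(-1 + w)/(T + (58 + T)/(2*w)))
-7385 - (1/(-1258 - 17206) + S(-132, -41))/(-3316 - 11251) = -7385 - (1/(-1258 - 17206) + 6*(-132)*(1 - 1*(-132))/(58 - 41 + 2*(-41)*(-132)))/(-3316 - 11251) = -7385 - (1/(-18464) + 6*(-132)*(1 + 132)/(58 - 41 + 10824))/(-14567) = -7385 - (-1/18464 + 6*(-132)*133/10841)*(-1)/14567 = -7385 - (-1/18464 + 6*(-132)*(1/10841)*133)*(-1)/14567 = -7385 - (-1/18464 - 105336/10841)*(-1)/14567 = -7385 - (-1944934745)*(-1)/(200168224*14567) = -7385 - 1*1944934745/2915850519008 = -7385 - 1944934745/2915850519008 = -21533558027808825/2915850519008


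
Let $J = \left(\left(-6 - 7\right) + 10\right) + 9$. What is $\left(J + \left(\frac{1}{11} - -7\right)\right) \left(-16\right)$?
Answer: $- \frac{2304}{11} \approx -209.45$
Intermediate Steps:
$J = 6$ ($J = \left(\left(-6 - 7\right) + 10\right) + 9 = \left(-13 + 10\right) + 9 = -3 + 9 = 6$)
$\left(J + \left(\frac{1}{11} - -7\right)\right) \left(-16\right) = \left(6 + \left(\frac{1}{11} - -7\right)\right) \left(-16\right) = \left(6 + \left(\frac{1}{11} + 7\right)\right) \left(-16\right) = \left(6 + \frac{78}{11}\right) \left(-16\right) = \frac{144}{11} \left(-16\right) = - \frac{2304}{11}$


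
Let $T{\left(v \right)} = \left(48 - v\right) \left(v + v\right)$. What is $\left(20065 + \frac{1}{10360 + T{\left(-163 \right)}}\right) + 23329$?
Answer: $\frac{2535337843}{58426} \approx 43394.0$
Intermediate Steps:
$T{\left(v \right)} = 2 v \left(48 - v\right)$ ($T{\left(v \right)} = \left(48 - v\right) 2 v = 2 v \left(48 - v\right)$)
$\left(20065 + \frac{1}{10360 + T{\left(-163 \right)}}\right) + 23329 = \left(20065 + \frac{1}{10360 + 2 \left(-163\right) \left(48 - -163\right)}\right) + 23329 = \left(20065 + \frac{1}{10360 + 2 \left(-163\right) \left(48 + 163\right)}\right) + 23329 = \left(20065 + \frac{1}{10360 + 2 \left(-163\right) 211}\right) + 23329 = \left(20065 + \frac{1}{10360 - 68786}\right) + 23329 = \left(20065 + \frac{1}{-58426}\right) + 23329 = \left(20065 - \frac{1}{58426}\right) + 23329 = \frac{1172317689}{58426} + 23329 = \frac{2535337843}{58426}$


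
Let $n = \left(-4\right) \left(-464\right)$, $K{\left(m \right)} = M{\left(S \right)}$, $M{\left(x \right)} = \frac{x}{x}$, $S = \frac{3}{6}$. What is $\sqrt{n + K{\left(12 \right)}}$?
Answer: $\sqrt{1857} \approx 43.093$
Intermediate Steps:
$S = \frac{1}{2}$ ($S = 3 \cdot \frac{1}{6} = \frac{1}{2} \approx 0.5$)
$M{\left(x \right)} = 1$
$K{\left(m \right)} = 1$
$n = 1856$
$\sqrt{n + K{\left(12 \right)}} = \sqrt{1856 + 1} = \sqrt{1857}$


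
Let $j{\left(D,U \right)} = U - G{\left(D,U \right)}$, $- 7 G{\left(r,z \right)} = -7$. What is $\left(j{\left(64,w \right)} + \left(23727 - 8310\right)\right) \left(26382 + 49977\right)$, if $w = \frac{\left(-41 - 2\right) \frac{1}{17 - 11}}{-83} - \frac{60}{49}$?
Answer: $\frac{9574233991927}{8134} \approx 1.1771 \cdot 10^{9}$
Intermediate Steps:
$G{\left(r,z \right)} = 1$ ($G{\left(r,z \right)} = \left(- \frac{1}{7}\right) \left(-7\right) = 1$)
$w = - \frac{27773}{24402}$ ($w = - \frac{43}{6} \left(- \frac{1}{83}\right) - \frac{60}{49} = \left(-43\right) \frac{1}{6} \left(- \frac{1}{83}\right) - \frac{60}{49} = \left(- \frac{43}{6}\right) \left(- \frac{1}{83}\right) - \frac{60}{49} = \frac{43}{498} - \frac{60}{49} = - \frac{27773}{24402} \approx -1.1381$)
$j{\left(D,U \right)} = -1 + U$ ($j{\left(D,U \right)} = U - 1 = -1 + U$)
$\left(j{\left(64,w \right)} + \left(23727 - 8310\right)\right) \left(26382 + 49977\right) = \left(\left(-1 - \frac{27773}{24402}\right) + \left(23727 - 8310\right)\right) \left(26382 + 49977\right) = \left(- \frac{52175}{24402} + 15417\right) 76359 = \frac{376153459}{24402} \cdot 76359 = \frac{9574233991927}{8134}$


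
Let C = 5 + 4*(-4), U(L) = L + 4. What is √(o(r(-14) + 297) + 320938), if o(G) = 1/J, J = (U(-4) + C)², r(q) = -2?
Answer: √38833499/11 ≈ 566.51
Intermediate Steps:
U(L) = 4 + L
C = -11 (C = 5 - 16 = -11)
J = 121 (J = ((4 - 4) - 11)² = (0 - 11)² = (-11)² = 121)
o(G) = 1/121
√(o(r(-14) + 297) + 320938) = √(1/121 + 320938) = √(38833499/121) = √38833499/11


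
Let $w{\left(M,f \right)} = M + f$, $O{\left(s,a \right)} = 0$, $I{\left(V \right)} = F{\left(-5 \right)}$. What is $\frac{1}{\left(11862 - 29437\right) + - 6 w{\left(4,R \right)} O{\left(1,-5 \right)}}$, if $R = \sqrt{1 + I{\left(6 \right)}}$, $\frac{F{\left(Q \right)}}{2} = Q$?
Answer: $- \frac{1}{17575} \approx -5.6899 \cdot 10^{-5}$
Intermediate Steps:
$F{\left(Q \right)} = 2 Q$
$I{\left(V \right)} = -10$ ($I{\left(V \right)} = 2 \left(-5\right) = -10$)
$R = 3 i$ ($R = \sqrt{1 - 10} = \sqrt{-9} = 3 i \approx 3.0 i$)
$\frac{1}{\left(11862 - 29437\right) + - 6 w{\left(4,R \right)} O{\left(1,-5 \right)}} = \frac{1}{\left(11862 - 29437\right) + - 6 \left(4 + 3 i\right) 0} = \frac{1}{-17575 + \left(-24 - 18 i\right) 0} = \frac{1}{-17575 + 0} = \frac{1}{-17575} = - \frac{1}{17575}$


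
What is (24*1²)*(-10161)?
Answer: -243864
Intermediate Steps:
(24*1²)*(-10161) = (24*1)*(-10161) = 24*(-10161) = -243864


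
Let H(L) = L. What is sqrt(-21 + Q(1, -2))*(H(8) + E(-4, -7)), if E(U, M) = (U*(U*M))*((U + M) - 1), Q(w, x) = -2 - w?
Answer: 2704*I*sqrt(6) ≈ 6623.4*I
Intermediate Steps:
E(U, M) = M*U**2*(-1 + M + U) (E(U, M) = (U*(M*U))*((M + U) - 1) = (M*U**2)*(-1 + M + U) = M*U**2*(-1 + M + U))
sqrt(-21 + Q(1, -2))*(H(8) + E(-4, -7)) = sqrt(-21 + (-2 - 1*1))*(8 - 7*(-4)**2*(-1 - 7 - 4)) = sqrt(-21 + (-2 - 1))*(8 - 7*16*(-12)) = sqrt(-21 - 3)*(8 + 1344) = sqrt(-24)*1352 = (2*I*sqrt(6))*1352 = 2704*I*sqrt(6)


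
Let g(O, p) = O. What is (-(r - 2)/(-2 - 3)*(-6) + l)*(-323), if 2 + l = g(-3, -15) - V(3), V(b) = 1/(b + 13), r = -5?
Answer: -86241/80 ≈ -1078.0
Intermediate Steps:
V(b) = 1/(13 + b)
l = -81/16 (l = -2 + (-3 - 1/(13 + 3)) = -2 + (-3 - 1/16) = -2 - 49/16 = -81/16 ≈ -5.0625)
(-(r - 2)/(-2 - 3)*(-6) + l)*(-323) = (-(-5 - 2)/(-2 - 3)*(-6) - 81/16)*(-323) = (-(-7)/(-5)*(-6) - 81/16)*(-323) = (-(-7)*(-1)/5*(-6) - 81/16)*(-323) = (-1*7/5*(-6) - 81/16)*(-323) = (-7/5*(-6) - 81/16)*(-323) = (42/5 - 81/16)*(-323) = (267/80)*(-323) = -86241/80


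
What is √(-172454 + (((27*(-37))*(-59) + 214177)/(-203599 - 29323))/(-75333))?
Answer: I*√13274092123689143086711959/8773356513 ≈ 415.28*I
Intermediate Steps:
√(-172454 + (((27*(-37))*(-59) + 214177)/(-203599 - 29323))/(-75333)) = √(-172454 + ((-999*(-59) + 214177)/(-232922))*(-1/75333)) = √(-172454 + ((58941 + 214177)*(-1/232922))*(-1/75333)) = √(-172454 + (273118*(-1/232922))*(-1/75333)) = √(-172454 - 136559/116461*(-1/75333)) = √(-172454 + 136559/8773356513) = √(-1513000423956343/8773356513) = I*√13274092123689143086711959/8773356513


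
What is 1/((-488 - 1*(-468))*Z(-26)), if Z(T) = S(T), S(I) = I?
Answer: 1/520 ≈ 0.0019231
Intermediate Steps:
Z(T) = T
1/((-488 - 1*(-468))*Z(-26)) = 1/(-488 - 1*(-468)*(-26)) = -1/26/(-488 + 468) = -1/26/(-20) = -1/20*(-1/26) = 1/520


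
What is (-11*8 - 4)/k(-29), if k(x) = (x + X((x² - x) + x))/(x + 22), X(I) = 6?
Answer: -28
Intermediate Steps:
k(x) = (6 + x)/(22 + x) (k(x) = (x + 6)/(x + 22) = (6 + x)/(22 + x))
(-11*8 - 4)/k(-29) = (-11*8 - 4)/(((6 - 29)/(22 - 29))) = (-88 - 4)/((-23/(-7))) = -92/((-⅐*(-23))) = -92/23/7 = -92*7/23 = -28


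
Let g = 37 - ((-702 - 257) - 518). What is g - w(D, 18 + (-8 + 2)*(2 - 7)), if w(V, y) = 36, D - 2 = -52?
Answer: 1478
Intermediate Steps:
D = -50 (D = 2 - 52 = -50)
g = 1514 (g = 37 - (-959 - 518) = 37 - 1*(-1477) = 37 + 1477 = 1514)
g - w(D, 18 + (-8 + 2)*(2 - 7)) = 1514 - 1*36 = 1514 - 36 = 1478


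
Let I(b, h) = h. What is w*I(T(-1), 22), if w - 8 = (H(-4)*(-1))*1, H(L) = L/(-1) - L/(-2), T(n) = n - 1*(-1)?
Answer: 132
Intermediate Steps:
T(n) = 1 + n (T(n) = n + 1 = 1 + n)
H(L) = -L/2 (H(L) = L*(-1) - L*(-1/2) = -L + L/2 = -L/2)
w = 6 (w = 8 + (-1/2*(-4)*(-1))*1 = 8 + (2*(-1))*1 = 8 - 2*1 = 8 - 2 = 6)
w*I(T(-1), 22) = 6*22 = 132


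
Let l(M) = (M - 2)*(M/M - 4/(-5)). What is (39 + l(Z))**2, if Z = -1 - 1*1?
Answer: 25281/25 ≈ 1011.2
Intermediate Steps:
Z = -2 (Z = -1 - 1 = -2)
l(M) = -18/5 + 9*M/5 (l(M) = (-2 + M)*(1 - 4*(-1/5)) = (-2 + M)*(1 + 4/5) = (-2 + M)*(9/5) = -18/5 + 9*M/5)
(39 + l(Z))**2 = (39 + (-18/5 + (9/5)*(-2)))**2 = (39 + (-18/5 - 18/5))**2 = (39 - 36/5)**2 = (159/5)**2 = 25281/25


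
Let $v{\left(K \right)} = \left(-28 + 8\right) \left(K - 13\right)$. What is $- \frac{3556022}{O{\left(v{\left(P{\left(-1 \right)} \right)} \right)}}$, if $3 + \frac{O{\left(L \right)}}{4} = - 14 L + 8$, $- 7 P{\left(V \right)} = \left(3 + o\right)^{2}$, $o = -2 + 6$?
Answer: $\frac{1778011}{11190} \approx 158.89$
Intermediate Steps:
$o = 4$
$P{\left(V \right)} = -7$ ($P{\left(V \right)} = - \frac{\left(3 + 4\right)^{2}}{7} = - \frac{7^{2}}{7} = \left(- \frac{1}{7}\right) 49 = -7$)
$v{\left(K \right)} = 260 - 20 K$ ($v{\left(K \right)} = - 20 \left(-13 + K\right) = 260 - 20 K$)
$O{\left(L \right)} = 20 - 56 L$ ($O{\left(L \right)} = -12 + 4 \left(- 14 L + 8\right) = -12 + 4 \left(8 - 14 L\right) = -12 - \left(-32 + 56 L\right) = 20 - 56 L$)
$- \frac{3556022}{O{\left(v{\left(P{\left(-1 \right)} \right)} \right)}} = - \frac{3556022}{20 - 56 \left(260 - -140\right)} = - \frac{3556022}{20 - 56 \left(260 + 140\right)} = - \frac{3556022}{20 - 22400} = - \frac{3556022}{-22380} = \left(-3556022\right) \left(- \frac{1}{22380}\right) = \frac{1778011}{11190}$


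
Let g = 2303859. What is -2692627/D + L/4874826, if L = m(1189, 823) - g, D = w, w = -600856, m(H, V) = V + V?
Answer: 5871394806787/1464534225528 ≈ 4.0090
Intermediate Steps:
m(H, V) = 2*V
D = -600856
L = -2302213 (L = 2*823 - 1*2303859 = 1646 - 2303859 = -2302213)
-2692627/D + L/4874826 = -2692627/(-600856) - 2302213/4874826 = -2692627*(-1/600856) - 2302213*1/4874826 = 2692627/600856 - 2302213/4874826 = 5871394806787/1464534225528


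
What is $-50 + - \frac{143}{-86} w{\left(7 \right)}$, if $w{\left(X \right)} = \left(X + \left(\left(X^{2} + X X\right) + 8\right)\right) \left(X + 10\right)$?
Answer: $\frac{270403}{86} \approx 3144.2$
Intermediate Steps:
$w{\left(X \right)} = \left(10 + X\right) \left(8 + X + 2 X^{2}\right)$ ($w{\left(X \right)} = \left(X + \left(\left(X^{2} + X^{2}\right) + 8\right)\right) \left(10 + X\right) = \left(X + \left(2 X^{2} + 8\right)\right) \left(10 + X\right) = \left(X + \left(8 + 2 X^{2}\right)\right) \left(10 + X\right) = \left(8 + X + 2 X^{2}\right) \left(10 + X\right) = \left(10 + X\right) \left(8 + X + 2 X^{2}\right)$)
$-50 + - \frac{143}{-86} w{\left(7 \right)} = -50 + - \frac{143}{-86} \left(80 + 2 \cdot 7^{3} + 18 \cdot 7 + 21 \cdot 7^{2}\right) = -50 + \left(-143\right) \left(- \frac{1}{86}\right) \left(80 + 2 \cdot 343 + 126 + 21 \cdot 49\right) = -50 + \frac{143 \left(80 + 686 + 126 + 1029\right)}{86} = -50 + \frac{143}{86} \cdot 1921 = -50 + \frac{274703}{86} = \frac{270403}{86}$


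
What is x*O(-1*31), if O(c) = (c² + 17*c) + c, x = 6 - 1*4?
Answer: 806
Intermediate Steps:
x = 2 (x = 6 - 4 = 2)
O(c) = c² + 18*c
x*O(-1*31) = 2*((-1*31)*(18 - 1*31)) = 2*(-31*(18 - 31)) = 2*(-31*(-13)) = 2*403 = 806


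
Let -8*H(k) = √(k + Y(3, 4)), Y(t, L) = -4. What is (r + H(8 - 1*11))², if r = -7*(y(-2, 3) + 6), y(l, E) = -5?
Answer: (56 + I*√7)²/64 ≈ 48.891 + 4.6301*I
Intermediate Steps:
H(k) = -√(-4 + k)/8 (H(k) = -√(k - 4)/8 = -√(-4 + k)/8)
r = -7 (r = -7*(-5 + 6) = -7*1 = -7)
(r + H(8 - 1*11))² = (-7 - √(-4 + (8 - 1*11))/8)² = (-7 - √(-4 + (8 - 11))/8)² = (-7 - √(-4 - 3)/8)² = (-7 - I*√7/8)²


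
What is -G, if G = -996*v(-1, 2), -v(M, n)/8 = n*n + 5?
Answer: -71712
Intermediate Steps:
v(M, n) = -40 - 8*n² (v(M, n) = -8*(n*n + 5) = -8*(n² + 5) = -8*(5 + n²) = -40 - 8*n²)
G = 71712 (G = -996*(-40 - 8*2²) = -996*(-40 - 8*4) = -996*(-40 - 32) = -996*(-72) = 71712)
-G = -1*71712 = -71712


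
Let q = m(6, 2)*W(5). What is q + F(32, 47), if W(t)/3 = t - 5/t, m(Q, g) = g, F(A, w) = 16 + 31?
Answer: 71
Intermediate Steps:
F(A, w) = 47
W(t) = -15/t + 3*t (W(t) = 3*(t - 5/t) = -15/t + 3*t)
q = 24 (q = 2*(-15/5 + 3*5) = 2*(-15*⅕ + 15) = 2*(-3 + 15) = 2*12 = 24)
q + F(32, 47) = 24 + 47 = 71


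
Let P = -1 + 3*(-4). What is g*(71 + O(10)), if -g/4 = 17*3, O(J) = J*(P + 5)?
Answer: 1836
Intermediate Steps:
P = -13 (P = -1 - 12 = -13)
O(J) = -8*J (O(J) = J*(-13 + 5) = J*(-8) = -8*J)
g = -204 (g = -68*3 = -4*51 = -204)
g*(71 + O(10)) = -204*(71 - 8*10) = -204*(71 - 80) = -204*(-9) = 1836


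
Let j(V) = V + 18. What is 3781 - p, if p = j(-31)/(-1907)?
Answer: 7210354/1907 ≈ 3781.0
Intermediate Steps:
j(V) = 18 + V
p = 13/1907 (p = (18 - 31)/(-1907) = -13*(-1/1907) = 13/1907 ≈ 0.0068170)
3781 - p = 3781 - 1*13/1907 = 3781 - 13/1907 = 7210354/1907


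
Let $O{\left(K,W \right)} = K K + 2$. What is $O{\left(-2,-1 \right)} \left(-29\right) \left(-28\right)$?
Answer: $4872$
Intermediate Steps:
$O{\left(K,W \right)} = 2 + K^{2}$ ($O{\left(K,W \right)} = K^{2} + 2 = 2 + K^{2}$)
$O{\left(-2,-1 \right)} \left(-29\right) \left(-28\right) = \left(2 + \left(-2\right)^{2}\right) \left(-29\right) \left(-28\right) = \left(2 + 4\right) \left(-29\right) \left(-28\right) = 6 \left(-29\right) \left(-28\right) = \left(-174\right) \left(-28\right) = 4872$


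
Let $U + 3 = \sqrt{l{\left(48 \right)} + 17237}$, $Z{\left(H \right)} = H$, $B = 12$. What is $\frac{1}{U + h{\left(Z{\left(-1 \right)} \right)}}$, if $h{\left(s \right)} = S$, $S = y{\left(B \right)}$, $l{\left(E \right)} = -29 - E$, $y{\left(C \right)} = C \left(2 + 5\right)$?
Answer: $- \frac{27}{3533} + \frac{2 \sqrt{4290}}{10599} \approx 0.0047171$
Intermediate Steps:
$y{\left(C \right)} = 7 C$ ($y{\left(C \right)} = C 7 = 7 C$)
$S = 84$ ($S = 7 \cdot 12 = 84$)
$h{\left(s \right)} = 84$
$U = -3 + 2 \sqrt{4290}$ ($U = -3 + \sqrt{\left(-29 - 48\right) + 17237} = -3 + \sqrt{-77 + 17237} = -3 + \sqrt{17160} = -3 + 2 \sqrt{4290} \approx 128.0$)
$\frac{1}{U + h{\left(Z{\left(-1 \right)} \right)}} = \frac{1}{\left(-3 + 2 \sqrt{4290}\right) + 84} = \frac{1}{81 + 2 \sqrt{4290}}$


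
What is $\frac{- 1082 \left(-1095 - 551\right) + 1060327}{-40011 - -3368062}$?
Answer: $\frac{2841299}{3328051} \approx 0.85374$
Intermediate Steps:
$\frac{- 1082 \left(-1095 - 551\right) + 1060327}{-40011 - -3368062} = \frac{\left(-1082\right) \left(-1646\right) + 1060327}{-40011 + 3368062} = \frac{1780972 + 1060327}{3328051} = 2841299 \cdot \frac{1}{3328051} = \frac{2841299}{3328051}$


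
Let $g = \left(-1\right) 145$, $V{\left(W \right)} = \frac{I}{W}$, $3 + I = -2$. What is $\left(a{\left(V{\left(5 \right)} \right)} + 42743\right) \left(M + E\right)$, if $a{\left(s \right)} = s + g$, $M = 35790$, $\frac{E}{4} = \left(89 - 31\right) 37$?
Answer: $1890199278$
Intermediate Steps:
$E = 8584$ ($E = 4 \left(89 - 31\right) 37 = 4 \cdot 58 \cdot 37 = 4 \cdot 2146 = 8584$)
$I = -5$ ($I = -3 - 2 = -5$)
$V{\left(W \right)} = - \frac{5}{W}$
$g = -145$
$a{\left(s \right)} = -145 + s$ ($a{\left(s \right)} = s - 145 = -145 + s$)
$\left(a{\left(V{\left(5 \right)} \right)} + 42743\right) \left(M + E\right) = \left(\left(-145 - \frac{5}{5}\right) + 42743\right) \left(35790 + 8584\right) = \left(\left(-145 - 1\right) + 42743\right) 44374 = \left(-146 + 42743\right) 44374 = 42597 \cdot 44374 = 1890199278$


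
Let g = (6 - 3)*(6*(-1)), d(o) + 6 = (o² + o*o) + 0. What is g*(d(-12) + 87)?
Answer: -6642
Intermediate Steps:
d(o) = -6 + 2*o² (d(o) = -6 + ((o² + o*o) + 0) = -6 + ((o² + o²) + 0) = -6 + (2*o² + 0) = -6 + 2*o²)
g = -18 (g = 3*(-6) = -18)
g*(d(-12) + 87) = -18*((-6 + 2*(-12)²) + 87) = -18*((-6 + 2*144) + 87) = -18*((-6 + 288) + 87) = -18*(282 + 87) = -18*369 = -6642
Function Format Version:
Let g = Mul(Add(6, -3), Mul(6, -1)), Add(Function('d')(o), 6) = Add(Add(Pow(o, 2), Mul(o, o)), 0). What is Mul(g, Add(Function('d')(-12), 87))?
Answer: -6642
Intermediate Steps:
Function('d')(o) = Add(-6, Mul(2, Pow(o, 2))) (Function('d')(o) = Add(-6, Add(Add(Pow(o, 2), Mul(o, o)), 0)) = Add(-6, Add(Add(Pow(o, 2), Pow(o, 2)), 0)) = Add(-6, Add(Mul(2, Pow(o, 2)), 0)) = Add(-6, Mul(2, Pow(o, 2))))
g = -18 (g = Mul(3, -6) = -18)
Mul(g, Add(Function('d')(-12), 87)) = Mul(-18, Add(Add(-6, Mul(2, Pow(-12, 2))), 87)) = Mul(-18, Add(Add(-6, Mul(2, 144)), 87)) = Mul(-18, Add(Add(-6, 288), 87)) = Mul(-18, Add(282, 87)) = Mul(-18, 369) = -6642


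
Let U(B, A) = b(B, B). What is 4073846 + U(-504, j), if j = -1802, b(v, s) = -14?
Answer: 4073832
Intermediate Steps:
U(B, A) = -14
4073846 + U(-504, j) = 4073846 - 14 = 4073832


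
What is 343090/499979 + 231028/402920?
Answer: 9062391829/7194697810 ≈ 1.2596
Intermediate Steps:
343090/499979 + 231028/402920 = 343090*(1/499979) + 231028*(1/402920) = 343090/499979 + 8251/14390 = 9062391829/7194697810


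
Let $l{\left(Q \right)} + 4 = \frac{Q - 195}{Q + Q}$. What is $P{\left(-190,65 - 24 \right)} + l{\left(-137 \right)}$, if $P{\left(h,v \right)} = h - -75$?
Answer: $- \frac{16137}{137} \approx -117.79$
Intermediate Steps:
$P{\left(h,v \right)} = 75 + h$ ($P{\left(h,v \right)} = h + 75 = 75 + h$)
$l{\left(Q \right)} = -4 + \frac{-195 + Q}{2 Q}$ ($l{\left(Q \right)} = -4 + \frac{Q - 195}{Q + Q} = -4 + \frac{-195 + Q}{2 Q}$)
$P{\left(-190,65 - 24 \right)} + l{\left(-137 \right)} = \left(75 - 190\right) + \frac{-195 - -959}{2 \left(-137\right)} = -115 + \frac{1}{2} \left(- \frac{1}{137}\right) \left(-195 + 959\right) = -115 + \frac{1}{2} \left(- \frac{1}{137}\right) 764 = -115 - \frac{382}{137} = - \frac{16137}{137}$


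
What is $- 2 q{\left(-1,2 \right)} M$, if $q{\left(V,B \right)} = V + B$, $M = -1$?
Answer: $2$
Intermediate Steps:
$q{\left(V,B \right)} = B + V$
$- 2 q{\left(-1,2 \right)} M = - 2 \left(2 - 1\right) \left(-1\right) = \left(-2\right) 1 \left(-1\right) = \left(-2\right) \left(-1\right) = 2$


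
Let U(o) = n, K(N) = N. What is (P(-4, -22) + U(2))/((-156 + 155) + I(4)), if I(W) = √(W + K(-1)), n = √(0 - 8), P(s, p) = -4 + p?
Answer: -13 - 13*√3 + I*√2 + I*√6 ≈ -35.517 + 3.8637*I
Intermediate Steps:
n = 2*I*√2 (n = √(-8) = 2*I*√2 ≈ 2.8284*I)
I(W) = √(-1 + W) (I(W) = √(W - 1) = √(-1 + W))
U(o) = 2*I*√2
(P(-4, -22) + U(2))/((-156 + 155) + I(4)) = ((-4 - 22) + 2*I*√2)/((-156 + 155) + √(-1 + 4)) = (-26 + 2*I*√2)/(-1 + √3)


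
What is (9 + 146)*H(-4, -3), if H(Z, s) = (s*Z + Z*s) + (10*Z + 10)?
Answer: -930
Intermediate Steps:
H(Z, s) = 10 + 10*Z + 2*Z*s (H(Z, s) = (Z*s + Z*s) + (10 + 10*Z) = 2*Z*s + (10 + 10*Z) = 10 + 10*Z + 2*Z*s)
(9 + 146)*H(-4, -3) = (9 + 146)*(10 + 10*(-4) + 2*(-4)*(-3)) = 155*(10 - 40 + 24) = 155*(-6) = -930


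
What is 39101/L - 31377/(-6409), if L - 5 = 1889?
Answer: 310026347/12138646 ≈ 25.540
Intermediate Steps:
L = 1894 (L = 5 + 1889 = 1894)
39101/L - 31377/(-6409) = 39101/1894 - 31377/(-6409) = 39101*(1/1894) - 31377*(-1/6409) = 39101/1894 + 31377/6409 = 310026347/12138646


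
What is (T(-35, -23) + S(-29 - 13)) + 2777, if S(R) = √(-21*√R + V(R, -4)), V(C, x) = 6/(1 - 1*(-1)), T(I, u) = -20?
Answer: 2757 + √(3 - 21*I*√42) ≈ 2765.3 - 8.1587*I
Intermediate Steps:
V(C, x) = 3 (V(C, x) = 6/(1 + 1) = 6/2 = 6*(½) = 3)
S(R) = √(3 - 21*√R) (S(R) = √(-21*√R + 3) = √(3 - 21*√R))
(T(-35, -23) + S(-29 - 13)) + 2777 = (-20 + √(3 - 21*√(-29 - 13))) + 2777 = (-20 + √(3 - 21*I*√42)) + 2777 = 2757 + √(3 - 21*I*√42)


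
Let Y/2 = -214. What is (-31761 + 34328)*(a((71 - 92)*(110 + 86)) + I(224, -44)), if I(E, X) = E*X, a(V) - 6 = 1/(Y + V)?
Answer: -114894815367/4544 ≈ -2.5285e+7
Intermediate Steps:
Y = -428 (Y = 2*(-214) = -428)
a(V) = 6 + 1/(-428 + V)
(-31761 + 34328)*(a((71 - 92)*(110 + 86)) + I(224, -44)) = (-31761 + 34328)*((-2567 + 6*((71 - 92)*(110 + 86)))/(-428 + (71 - 92)*(110 + 86)) + 224*(-44)) = 2567*((-2567 + 6*(-21*196))/(-428 - 21*196) - 9856) = 2567*((-2567 + 6*(-4116))/(-428 - 4116) - 9856) = 2567*((-2567 - 24696)/(-4544) - 9856) = 2567*(-1/4544*(-27263) - 9856) = 2567*(27263/4544 - 9856) = 2567*(-44758401/4544) = -114894815367/4544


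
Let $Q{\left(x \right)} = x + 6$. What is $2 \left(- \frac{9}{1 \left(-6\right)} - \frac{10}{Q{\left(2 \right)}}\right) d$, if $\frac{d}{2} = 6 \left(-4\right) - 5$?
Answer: $-29$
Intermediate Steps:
$Q{\left(x \right)} = 6 + x$
$d = -58$ ($d = 2 \left(6 \left(-4\right) - 5\right) = 2 \left(-24 - 5\right) = 2 \left(-29\right) = -58$)
$2 \left(- \frac{9}{1 \left(-6\right)} - \frac{10}{Q{\left(2 \right)}}\right) d = 2 \left(- \frac{9}{1 \left(-6\right)} - \frac{10}{6 + 2}\right) \left(-58\right) = 2 \left(- \frac{9}{-6} - \frac{10}{8}\right) \left(-58\right) = 2 \left(\left(-9\right) \left(- \frac{1}{6}\right) - \frac{5}{4}\right) \left(-58\right) = 2 \left(\frac{3}{2} - \frac{5}{4}\right) \left(-58\right) = 2 \cdot \frac{1}{4} \left(-58\right) = \frac{1}{2} \left(-58\right) = -29$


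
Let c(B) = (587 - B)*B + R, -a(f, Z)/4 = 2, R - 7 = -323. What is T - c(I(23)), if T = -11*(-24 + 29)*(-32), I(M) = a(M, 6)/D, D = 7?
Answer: 134660/49 ≈ 2748.2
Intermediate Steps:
R = -316 (R = 7 - 323 = -316)
a(f, Z) = -8 (a(f, Z) = -4*2 = -8)
I(M) = -8/7
T = 1760 (T = -11*5*(-32) = -55*(-32) = 1760)
c(B) = -316 + B*(587 - B) (c(B) = (587 - B)*B - 316 = B*(587 - B) - 316 = -316 + B*(587 - B))
T - c(I(23)) = 1760 - (-316 - (-8/7)² + 587*(-8/7)) = 1760 - (-316 - 1*64/49 - 4696/7) = 1760 - (-316 - 64/49 - 4696/7) = 1760 - 1*(-48420/49) = 1760 + 48420/49 = 134660/49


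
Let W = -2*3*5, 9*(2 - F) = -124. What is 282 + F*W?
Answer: -574/3 ≈ -191.33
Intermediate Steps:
F = 142/9 (F = 2 - ⅑*(-124) = 2 + 124/9 = 142/9 ≈ 15.778)
W = -30 (W = -6*5 = -30)
282 + F*W = 282 + (142/9)*(-30) = 282 - 1420/3 = -574/3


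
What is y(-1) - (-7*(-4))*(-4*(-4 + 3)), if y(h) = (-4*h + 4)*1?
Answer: -104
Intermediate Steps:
y(h) = 4 - 4*h (y(h) = (4 - 4*h)*1 = 4 - 4*h)
y(-1) - (-7*(-4))*(-4*(-4 + 3)) = (4 - 4*(-1)) - (-7*(-4))*(-4*(-4 + 3)) = (4 + 4) - 28*(-4*(-1)) = 8 - 28*4 = 8 - 1*112 = 8 - 112 = -104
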